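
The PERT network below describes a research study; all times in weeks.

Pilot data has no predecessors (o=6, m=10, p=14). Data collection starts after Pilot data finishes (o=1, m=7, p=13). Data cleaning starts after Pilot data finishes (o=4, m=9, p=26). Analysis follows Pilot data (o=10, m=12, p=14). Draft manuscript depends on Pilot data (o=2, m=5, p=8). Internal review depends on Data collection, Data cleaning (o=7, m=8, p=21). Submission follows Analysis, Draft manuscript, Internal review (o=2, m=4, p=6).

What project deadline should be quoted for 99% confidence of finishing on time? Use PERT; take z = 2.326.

45.7 weeks

te_Pilot data = (6 + 4·10 + 14)/6 = 60/6 = 10; σ²_Pilot data = ((14−6)/6)² = 1.778
te_Data collection = (1 + 4·7 + 13)/6 = 42/6 = 7; σ²_Data collection = ((13−1)/6)² = 4.000
te_Data cleaning = (4 + 4·9 + 26)/6 = 66/6 = 11; σ²_Data cleaning = ((26−4)/6)² = 13.444
te_Analysis = (10 + 4·12 + 14)/6 = 72/6 = 12; σ²_Analysis = ((14−10)/6)² = 0.444
te_Draft manuscript = (2 + 4·5 + 8)/6 = 30/6 = 5; σ²_Draft manuscript = ((8−2)/6)² = 1.000
te_Internal review = (7 + 4·8 + 21)/6 = 60/6 = 10; σ²_Internal review = ((21−7)/6)² = 5.444
te_Submission = (2 + 4·4 + 6)/6 = 24/6 = 4; σ²_Submission = ((6−2)/6)² = 0.444

Forward pass:
ES_Pilot data = 0; EF_Pilot data = 10
ES_Data collection = 10; EF_Data collection = 10+7 = 17
ES_Data cleaning = 10; EF_Data cleaning = 10+11 = 21
ES_Analysis = 10; EF_Analysis = 10+12 = 22
ES_Draft manuscript = 10; EF_Draft manuscript = 10+5 = 15
ES_Internal review = max(EF_Data collection=17, EF_Data cleaning=21) = 21; EF_Internal review = 21+10 = 31
ES_Submission = max(EF_Analysis=22, EF_Draft manuscript=15, EF_Internal review=31) = 31; EF_Submission = 31+4 = 35
Expected project duration μ = 35 weeks. Critical path: Pilot data → Data cleaning → Internal review → Submission.

Variance along critical path = 1.778 + 13.444 + 5.444 + 0.444 = 21.111; σ = 4.595 weeks.
D = μ + z·σ = 35 + 2.326·4.595 = 45.7 weeks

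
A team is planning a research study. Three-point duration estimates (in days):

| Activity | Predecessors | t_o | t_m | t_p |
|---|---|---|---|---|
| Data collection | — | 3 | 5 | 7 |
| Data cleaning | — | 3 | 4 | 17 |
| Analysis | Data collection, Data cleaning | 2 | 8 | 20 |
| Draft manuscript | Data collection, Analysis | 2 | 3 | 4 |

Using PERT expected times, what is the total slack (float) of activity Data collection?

1 days

te_Data collection = (3 + 4·5 + 7)/6 = 30/6 = 5
te_Data cleaning = (3 + 4·4 + 17)/6 = 36/6 = 6
te_Analysis = (2 + 4·8 + 20)/6 = 54/6 = 9
te_Draft manuscript = (2 + 4·3 + 4)/6 = 18/6 = 3

Forward pass:
ES_Data collection = 0; EF_Data collection = 5
ES_Data cleaning = 0; EF_Data cleaning = 6
ES_Analysis = max(EF_Data collection=5, EF_Data cleaning=6) = 6; EF_Analysis = 6+9 = 15
ES_Draft manuscript = max(EF_Data collection=5, EF_Analysis=15) = 15; EF_Draft manuscript = 15+3 = 18
Expected project duration μ = 18 days. Critical path: Data cleaning → Analysis → Draft manuscript.

Backward pass:
LF_Draft manuscript = 18; LS_Draft manuscript = 18−3 = 15
LF_Analysis = LS_Draft manuscript = 15; LS_Analysis = 15−9 = 6
LF_Data cleaning = LS_Analysis = 6; LS_Data cleaning = 6−6 = 0
LF_Data collection = min(LS_Analysis=6, LS_Draft manuscript=15) = 6; LS_Data collection = 6−5 = 1
Slack_Data collection = LS_Data collection − ES_Data collection = 1 − 0 = 1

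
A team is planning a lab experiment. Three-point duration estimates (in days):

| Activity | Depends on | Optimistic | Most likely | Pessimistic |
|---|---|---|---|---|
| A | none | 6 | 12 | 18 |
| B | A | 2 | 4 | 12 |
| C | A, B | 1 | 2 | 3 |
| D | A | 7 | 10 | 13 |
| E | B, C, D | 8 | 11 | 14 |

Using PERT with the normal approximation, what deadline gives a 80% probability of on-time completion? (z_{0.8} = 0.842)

35.1 days

te_A = (6 + 4·12 + 18)/6 = 72/6 = 12; σ²_A = ((18−6)/6)² = 4.000
te_B = (2 + 4·4 + 12)/6 = 30/6 = 5; σ²_B = ((12−2)/6)² = 2.778
te_C = (1 + 4·2 + 3)/6 = 12/6 = 2; σ²_C = ((3−1)/6)² = 0.111
te_D = (7 + 4·10 + 13)/6 = 60/6 = 10; σ²_D = ((13−7)/6)² = 1.000
te_E = (8 + 4·11 + 14)/6 = 66/6 = 11; σ²_E = ((14−8)/6)² = 1.000

Forward pass:
ES_A = 0; EF_A = 12
ES_B = 12; EF_B = 12+5 = 17
ES_C = max(EF_A=12, EF_B=17) = 17; EF_C = 17+2 = 19
ES_D = 12; EF_D = 12+10 = 22
ES_E = max(EF_B=17, EF_C=19, EF_D=22) = 22; EF_E = 22+11 = 33
Expected project duration μ = 33 days. Critical path: A → D → E.

Variance along critical path = 4.000 + 1.000 + 1.000 = 6.000; σ = 2.449 days.
D = μ + z·σ = 33 + 0.842·2.449 = 35.1 days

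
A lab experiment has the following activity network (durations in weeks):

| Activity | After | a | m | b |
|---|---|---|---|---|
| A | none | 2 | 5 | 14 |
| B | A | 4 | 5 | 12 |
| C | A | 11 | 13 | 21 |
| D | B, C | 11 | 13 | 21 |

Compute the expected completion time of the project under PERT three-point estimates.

te_A = (2 + 4·5 + 14)/6 = 36/6 = 6
te_B = (4 + 4·5 + 12)/6 = 36/6 = 6
te_C = (11 + 4·13 + 21)/6 = 84/6 = 14
te_D = (11 + 4·13 + 21)/6 = 84/6 = 14

Forward pass:
ES_A = 0; EF_A = 6
ES_B = 6; EF_B = 6+6 = 12
ES_C = 6; EF_C = 6+14 = 20
ES_D = max(EF_B=12, EF_C=20) = 20; EF_D = 20+14 = 34
Expected project duration μ = 34 weeks. Critical path: A → C → D.

34 weeks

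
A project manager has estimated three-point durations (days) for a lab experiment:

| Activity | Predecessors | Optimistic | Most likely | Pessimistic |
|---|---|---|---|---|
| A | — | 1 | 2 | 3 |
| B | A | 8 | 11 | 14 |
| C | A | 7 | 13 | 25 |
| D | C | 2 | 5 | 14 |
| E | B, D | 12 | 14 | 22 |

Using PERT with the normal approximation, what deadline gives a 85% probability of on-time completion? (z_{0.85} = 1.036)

41.1 days

te_A = (1 + 4·2 + 3)/6 = 12/6 = 2; σ²_A = ((3−1)/6)² = 0.111
te_B = (8 + 4·11 + 14)/6 = 66/6 = 11; σ²_B = ((14−8)/6)² = 1.000
te_C = (7 + 4·13 + 25)/6 = 84/6 = 14; σ²_C = ((25−7)/6)² = 9.000
te_D = (2 + 4·5 + 14)/6 = 36/6 = 6; σ²_D = ((14−2)/6)² = 4.000
te_E = (12 + 4·14 + 22)/6 = 90/6 = 15; σ²_E = ((22−12)/6)² = 2.778

Forward pass:
ES_A = 0; EF_A = 2
ES_B = 2; EF_B = 2+11 = 13
ES_C = 2; EF_C = 2+14 = 16
ES_D = 16; EF_D = 16+6 = 22
ES_E = max(EF_B=13, EF_D=22) = 22; EF_E = 22+15 = 37
Expected project duration μ = 37 days. Critical path: A → C → D → E.

Variance along critical path = 0.111 + 9.000 + 4.000 + 2.778 = 15.889; σ = 3.986 days.
D = μ + z·σ = 37 + 1.036·3.986 = 41.1 days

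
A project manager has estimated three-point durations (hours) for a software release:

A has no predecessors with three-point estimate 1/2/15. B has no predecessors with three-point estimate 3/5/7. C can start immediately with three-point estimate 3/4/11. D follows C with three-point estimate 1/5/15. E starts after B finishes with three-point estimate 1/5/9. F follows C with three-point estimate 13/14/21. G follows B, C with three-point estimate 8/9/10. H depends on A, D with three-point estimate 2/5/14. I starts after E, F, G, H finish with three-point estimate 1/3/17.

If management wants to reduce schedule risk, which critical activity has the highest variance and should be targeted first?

te_A = (1 + 4·2 + 15)/6 = 24/6 = 4; σ²_A = ((15−1)/6)² = 5.444
te_B = (3 + 4·5 + 7)/6 = 30/6 = 5; σ²_B = ((7−3)/6)² = 0.444
te_C = (3 + 4·4 + 11)/6 = 30/6 = 5; σ²_C = ((11−3)/6)² = 1.778
te_D = (1 + 4·5 + 15)/6 = 36/6 = 6; σ²_D = ((15−1)/6)² = 5.444
te_E = (1 + 4·5 + 9)/6 = 30/6 = 5; σ²_E = ((9−1)/6)² = 1.778
te_F = (13 + 4·14 + 21)/6 = 90/6 = 15; σ²_F = ((21−13)/6)² = 1.778
te_G = (8 + 4·9 + 10)/6 = 54/6 = 9; σ²_G = ((10−8)/6)² = 0.111
te_H = (2 + 4·5 + 14)/6 = 36/6 = 6; σ²_H = ((14−2)/6)² = 4.000
te_I = (1 + 4·3 + 17)/6 = 30/6 = 5; σ²_I = ((17−1)/6)² = 7.111

Forward pass:
ES_A = 0; EF_A = 4
ES_B = 0; EF_B = 5
ES_C = 0; EF_C = 5
ES_D = 5; EF_D = 5+6 = 11
ES_E = 5; EF_E = 5+5 = 10
ES_F = 5; EF_F = 5+15 = 20
ES_G = max(EF_B=5, EF_C=5) = 5; EF_G = 5+9 = 14
ES_H = max(EF_A=4, EF_D=11) = 11; EF_H = 11+6 = 17
ES_I = max(EF_E=10, EF_F=20, EF_G=14, EF_H=17) = 20; EF_I = 20+5 = 25
Expected project duration μ = 25 hours. Critical path: C → F → I.

Variances on critical path: σ²_C=1.778, σ²_F=1.778, σ²_I=7.111.
Largest is σ²_I = 7.111.

I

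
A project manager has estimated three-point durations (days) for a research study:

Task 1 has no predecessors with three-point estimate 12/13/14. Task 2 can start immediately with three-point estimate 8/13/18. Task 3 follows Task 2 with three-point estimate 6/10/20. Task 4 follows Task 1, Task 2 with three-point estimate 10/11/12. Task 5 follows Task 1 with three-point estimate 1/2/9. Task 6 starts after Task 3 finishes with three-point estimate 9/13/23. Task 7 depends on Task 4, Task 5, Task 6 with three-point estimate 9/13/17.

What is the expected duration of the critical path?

51 days

te_Task 1 = (12 + 4·13 + 14)/6 = 78/6 = 13
te_Task 2 = (8 + 4·13 + 18)/6 = 78/6 = 13
te_Task 3 = (6 + 4·10 + 20)/6 = 66/6 = 11
te_Task 4 = (10 + 4·11 + 12)/6 = 66/6 = 11
te_Task 5 = (1 + 4·2 + 9)/6 = 18/6 = 3
te_Task 6 = (9 + 4·13 + 23)/6 = 84/6 = 14
te_Task 7 = (9 + 4·13 + 17)/6 = 78/6 = 13

Forward pass:
ES_Task 1 = 0; EF_Task 1 = 13
ES_Task 2 = 0; EF_Task 2 = 13
ES_Task 3 = 13; EF_Task 3 = 13+11 = 24
ES_Task 4 = max(EF_Task 1=13, EF_Task 2=13) = 13; EF_Task 4 = 13+11 = 24
ES_Task 5 = 13; EF_Task 5 = 13+3 = 16
ES_Task 6 = 24; EF_Task 6 = 24+14 = 38
ES_Task 7 = max(EF_Task 4=24, EF_Task 5=16, EF_Task 6=38) = 38; EF_Task 7 = 38+13 = 51
Expected project duration μ = 51 days. Critical path: Task 2 → Task 3 → Task 6 → Task 7.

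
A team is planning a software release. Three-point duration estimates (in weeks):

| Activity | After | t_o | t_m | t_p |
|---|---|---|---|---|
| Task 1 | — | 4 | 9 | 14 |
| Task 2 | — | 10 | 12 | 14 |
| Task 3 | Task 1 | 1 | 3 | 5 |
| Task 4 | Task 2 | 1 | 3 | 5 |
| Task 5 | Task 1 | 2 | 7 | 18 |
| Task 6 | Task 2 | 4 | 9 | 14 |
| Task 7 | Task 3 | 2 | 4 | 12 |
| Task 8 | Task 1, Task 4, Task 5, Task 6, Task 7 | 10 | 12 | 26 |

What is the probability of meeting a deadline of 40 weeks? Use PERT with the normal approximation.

te_Task 1 = (4 + 4·9 + 14)/6 = 54/6 = 9; σ²_Task 1 = ((14−4)/6)² = 2.778
te_Task 2 = (10 + 4·12 + 14)/6 = 72/6 = 12; σ²_Task 2 = ((14−10)/6)² = 0.444
te_Task 3 = (1 + 4·3 + 5)/6 = 18/6 = 3; σ²_Task 3 = ((5−1)/6)² = 0.444
te_Task 4 = (1 + 4·3 + 5)/6 = 18/6 = 3; σ²_Task 4 = ((5−1)/6)² = 0.444
te_Task 5 = (2 + 4·7 + 18)/6 = 48/6 = 8; σ²_Task 5 = ((18−2)/6)² = 7.111
te_Task 6 = (4 + 4·9 + 14)/6 = 54/6 = 9; σ²_Task 6 = ((14−4)/6)² = 2.778
te_Task 7 = (2 + 4·4 + 12)/6 = 30/6 = 5; σ²_Task 7 = ((12−2)/6)² = 2.778
te_Task 8 = (10 + 4·12 + 26)/6 = 84/6 = 14; σ²_Task 8 = ((26−10)/6)² = 7.111

Forward pass:
ES_Task 1 = 0; EF_Task 1 = 9
ES_Task 2 = 0; EF_Task 2 = 12
ES_Task 3 = 9; EF_Task 3 = 9+3 = 12
ES_Task 4 = 12; EF_Task 4 = 12+3 = 15
ES_Task 5 = 9; EF_Task 5 = 9+8 = 17
ES_Task 6 = 12; EF_Task 6 = 12+9 = 21
ES_Task 7 = 12; EF_Task 7 = 12+5 = 17
ES_Task 8 = max(EF_Task 1=9, EF_Task 4=15, EF_Task 5=17, EF_Task 6=21, EF_Task 7=17) = 21; EF_Task 8 = 21+14 = 35
Expected project duration μ = 35 weeks. Critical path: Task 2 → Task 6 → Task 8.

Variance along critical path = 0.444 + 2.778 + 7.111 = 10.333; σ = √10.333 = 3.215 weeks.
Z = (40 − 35) / 3.215 = 1.555
P(T ≤ 40) = Φ(1.555) ≈ 0.940

0.940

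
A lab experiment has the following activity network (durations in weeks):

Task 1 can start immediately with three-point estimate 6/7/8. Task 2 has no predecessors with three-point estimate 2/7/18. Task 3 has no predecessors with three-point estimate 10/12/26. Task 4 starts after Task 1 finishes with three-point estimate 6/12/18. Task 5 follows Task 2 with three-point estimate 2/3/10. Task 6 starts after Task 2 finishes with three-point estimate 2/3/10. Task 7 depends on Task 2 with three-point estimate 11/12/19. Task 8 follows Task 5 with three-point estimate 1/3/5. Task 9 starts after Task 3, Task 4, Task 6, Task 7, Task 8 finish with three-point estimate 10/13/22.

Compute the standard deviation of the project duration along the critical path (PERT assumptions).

te_Task 1 = (6 + 4·7 + 8)/6 = 42/6 = 7; σ²_Task 1 = ((8−6)/6)² = 0.111
te_Task 2 = (2 + 4·7 + 18)/6 = 48/6 = 8; σ²_Task 2 = ((18−2)/6)² = 7.111
te_Task 3 = (10 + 4·12 + 26)/6 = 84/6 = 14; σ²_Task 3 = ((26−10)/6)² = 7.111
te_Task 4 = (6 + 4·12 + 18)/6 = 72/6 = 12; σ²_Task 4 = ((18−6)/6)² = 4.000
te_Task 5 = (2 + 4·3 + 10)/6 = 24/6 = 4; σ²_Task 5 = ((10−2)/6)² = 1.778
te_Task 6 = (2 + 4·3 + 10)/6 = 24/6 = 4; σ²_Task 6 = ((10−2)/6)² = 1.778
te_Task 7 = (11 + 4·12 + 19)/6 = 78/6 = 13; σ²_Task 7 = ((19−11)/6)² = 1.778
te_Task 8 = (1 + 4·3 + 5)/6 = 18/6 = 3; σ²_Task 8 = ((5−1)/6)² = 0.444
te_Task 9 = (10 + 4·13 + 22)/6 = 84/6 = 14; σ²_Task 9 = ((22−10)/6)² = 4.000

Forward pass:
ES_Task 1 = 0; EF_Task 1 = 7
ES_Task 2 = 0; EF_Task 2 = 8
ES_Task 3 = 0; EF_Task 3 = 14
ES_Task 4 = 7; EF_Task 4 = 7+12 = 19
ES_Task 5 = 8; EF_Task 5 = 8+4 = 12
ES_Task 6 = 8; EF_Task 6 = 8+4 = 12
ES_Task 7 = 8; EF_Task 7 = 8+13 = 21
ES_Task 8 = 12; EF_Task 8 = 12+3 = 15
ES_Task 9 = max(EF_Task 3=14, EF_Task 4=19, EF_Task 6=12, EF_Task 7=21, EF_Task 8=15) = 21; EF_Task 9 = 21+14 = 35
Expected project duration μ = 35 weeks. Critical path: Task 2 → Task 7 → Task 9.

Variance along critical path = 7.111 + 1.778 + 4.000 = 12.889
σ = √12.889 = 3.590 weeks

3.59 weeks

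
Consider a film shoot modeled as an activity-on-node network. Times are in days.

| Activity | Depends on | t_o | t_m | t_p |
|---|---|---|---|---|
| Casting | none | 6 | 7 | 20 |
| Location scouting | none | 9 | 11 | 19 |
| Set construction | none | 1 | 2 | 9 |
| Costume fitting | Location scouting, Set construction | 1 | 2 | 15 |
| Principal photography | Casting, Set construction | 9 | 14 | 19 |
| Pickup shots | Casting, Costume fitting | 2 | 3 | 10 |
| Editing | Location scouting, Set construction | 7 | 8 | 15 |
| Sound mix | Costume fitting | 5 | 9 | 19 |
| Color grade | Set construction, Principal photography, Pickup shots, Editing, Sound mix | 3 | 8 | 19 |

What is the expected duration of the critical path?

35 days

te_Casting = (6 + 4·7 + 20)/6 = 54/6 = 9
te_Location scouting = (9 + 4·11 + 19)/6 = 72/6 = 12
te_Set construction = (1 + 4·2 + 9)/6 = 18/6 = 3
te_Costume fitting = (1 + 4·2 + 15)/6 = 24/6 = 4
te_Principal photography = (9 + 4·14 + 19)/6 = 84/6 = 14
te_Pickup shots = (2 + 4·3 + 10)/6 = 24/6 = 4
te_Editing = (7 + 4·8 + 15)/6 = 54/6 = 9
te_Sound mix = (5 + 4·9 + 19)/6 = 60/6 = 10
te_Color grade = (3 + 4·8 + 19)/6 = 54/6 = 9

Forward pass:
ES_Casting = 0; EF_Casting = 9
ES_Location scouting = 0; EF_Location scouting = 12
ES_Set construction = 0; EF_Set construction = 3
ES_Costume fitting = max(EF_Location scouting=12, EF_Set construction=3) = 12; EF_Costume fitting = 12+4 = 16
ES_Principal photography = max(EF_Casting=9, EF_Set construction=3) = 9; EF_Principal photography = 9+14 = 23
ES_Pickup shots = max(EF_Casting=9, EF_Costume fitting=16) = 16; EF_Pickup shots = 16+4 = 20
ES_Editing = max(EF_Location scouting=12, EF_Set construction=3) = 12; EF_Editing = 12+9 = 21
ES_Sound mix = 16; EF_Sound mix = 16+10 = 26
ES_Color grade = max(EF_Set construction=3, EF_Principal photography=23, EF_Pickup shots=20, EF_Editing=21, EF_Sound mix=26) = 26; EF_Color grade = 26+9 = 35
Expected project duration μ = 35 days. Critical path: Location scouting → Costume fitting → Sound mix → Color grade.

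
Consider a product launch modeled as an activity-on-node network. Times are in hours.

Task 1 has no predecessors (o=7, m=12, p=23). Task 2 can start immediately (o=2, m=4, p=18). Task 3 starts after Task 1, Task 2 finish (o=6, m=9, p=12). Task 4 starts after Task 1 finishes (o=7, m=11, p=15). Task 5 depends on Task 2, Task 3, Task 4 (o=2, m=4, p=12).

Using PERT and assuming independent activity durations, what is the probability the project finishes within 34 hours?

0.928

te_Task 1 = (7 + 4·12 + 23)/6 = 78/6 = 13; σ²_Task 1 = ((23−7)/6)² = 7.111
te_Task 2 = (2 + 4·4 + 18)/6 = 36/6 = 6; σ²_Task 2 = ((18−2)/6)² = 7.111
te_Task 3 = (6 + 4·9 + 12)/6 = 54/6 = 9; σ²_Task 3 = ((12−6)/6)² = 1.000
te_Task 4 = (7 + 4·11 + 15)/6 = 66/6 = 11; σ²_Task 4 = ((15−7)/6)² = 1.778
te_Task 5 = (2 + 4·4 + 12)/6 = 30/6 = 5; σ²_Task 5 = ((12−2)/6)² = 2.778

Forward pass:
ES_Task 1 = 0; EF_Task 1 = 13
ES_Task 2 = 0; EF_Task 2 = 6
ES_Task 3 = max(EF_Task 1=13, EF_Task 2=6) = 13; EF_Task 3 = 13+9 = 22
ES_Task 4 = 13; EF_Task 4 = 13+11 = 24
ES_Task 5 = max(EF_Task 2=6, EF_Task 3=22, EF_Task 4=24) = 24; EF_Task 5 = 24+5 = 29
Expected project duration μ = 29 hours. Critical path: Task 1 → Task 4 → Task 5.

Variance along critical path = 7.111 + 1.778 + 2.778 = 11.667; σ = √11.667 = 3.416 hours.
Z = (34 − 29) / 3.416 = 1.464
P(T ≤ 34) = Φ(1.464) ≈ 0.928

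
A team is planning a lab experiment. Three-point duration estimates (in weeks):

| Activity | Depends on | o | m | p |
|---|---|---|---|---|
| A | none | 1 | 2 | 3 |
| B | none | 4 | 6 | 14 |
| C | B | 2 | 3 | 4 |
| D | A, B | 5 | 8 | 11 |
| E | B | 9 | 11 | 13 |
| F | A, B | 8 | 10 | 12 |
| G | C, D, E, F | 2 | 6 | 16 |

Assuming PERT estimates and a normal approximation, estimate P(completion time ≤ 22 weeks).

te_A = (1 + 4·2 + 3)/6 = 12/6 = 2; σ²_A = ((3−1)/6)² = 0.111
te_B = (4 + 4·6 + 14)/6 = 42/6 = 7; σ²_B = ((14−4)/6)² = 2.778
te_C = (2 + 4·3 + 4)/6 = 18/6 = 3; σ²_C = ((4−2)/6)² = 0.111
te_D = (5 + 4·8 + 11)/6 = 48/6 = 8; σ²_D = ((11−5)/6)² = 1.000
te_E = (9 + 4·11 + 13)/6 = 66/6 = 11; σ²_E = ((13−9)/6)² = 0.444
te_F = (8 + 4·10 + 12)/6 = 60/6 = 10; σ²_F = ((12−8)/6)² = 0.444
te_G = (2 + 4·6 + 16)/6 = 42/6 = 7; σ²_G = ((16−2)/6)² = 5.444

Forward pass:
ES_A = 0; EF_A = 2
ES_B = 0; EF_B = 7
ES_C = 7; EF_C = 7+3 = 10
ES_D = max(EF_A=2, EF_B=7) = 7; EF_D = 7+8 = 15
ES_E = 7; EF_E = 7+11 = 18
ES_F = max(EF_A=2, EF_B=7) = 7; EF_F = 7+10 = 17
ES_G = max(EF_C=10, EF_D=15, EF_E=18, EF_F=17) = 18; EF_G = 18+7 = 25
Expected project duration μ = 25 weeks. Critical path: B → E → G.

Variance along critical path = 2.778 + 0.444 + 5.444 = 8.667; σ = √8.667 = 2.944 weeks.
Z = (22 − 25) / 2.944 = -1.019
P(T ≤ 22) = Φ(-1.019) ≈ 0.154

0.154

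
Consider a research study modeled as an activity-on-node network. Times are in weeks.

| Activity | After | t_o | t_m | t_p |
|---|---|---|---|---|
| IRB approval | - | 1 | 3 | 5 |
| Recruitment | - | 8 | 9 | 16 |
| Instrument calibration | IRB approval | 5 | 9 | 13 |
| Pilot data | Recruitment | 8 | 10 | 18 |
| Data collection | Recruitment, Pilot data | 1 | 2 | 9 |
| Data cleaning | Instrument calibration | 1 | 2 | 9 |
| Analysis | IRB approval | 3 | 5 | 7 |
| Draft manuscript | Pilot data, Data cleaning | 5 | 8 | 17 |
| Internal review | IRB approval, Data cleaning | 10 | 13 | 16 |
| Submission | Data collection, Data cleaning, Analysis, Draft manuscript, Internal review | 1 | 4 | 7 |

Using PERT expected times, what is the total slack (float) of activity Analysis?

22 weeks

te_IRB approval = (1 + 4·3 + 5)/6 = 18/6 = 3
te_Recruitment = (8 + 4·9 + 16)/6 = 60/6 = 10
te_Instrument calibration = (5 + 4·9 + 13)/6 = 54/6 = 9
te_Pilot data = (8 + 4·10 + 18)/6 = 66/6 = 11
te_Data collection = (1 + 4·2 + 9)/6 = 18/6 = 3
te_Data cleaning = (1 + 4·2 + 9)/6 = 18/6 = 3
te_Analysis = (3 + 4·5 + 7)/6 = 30/6 = 5
te_Draft manuscript = (5 + 4·8 + 17)/6 = 54/6 = 9
te_Internal review = (10 + 4·13 + 16)/6 = 78/6 = 13
te_Submission = (1 + 4·4 + 7)/6 = 24/6 = 4

Forward pass:
ES_IRB approval = 0; EF_IRB approval = 3
ES_Recruitment = 0; EF_Recruitment = 10
ES_Instrument calibration = 3; EF_Instrument calibration = 3+9 = 12
ES_Pilot data = 10; EF_Pilot data = 10+11 = 21
ES_Data collection = max(EF_Recruitment=10, EF_Pilot data=21) = 21; EF_Data collection = 21+3 = 24
ES_Data cleaning = 12; EF_Data cleaning = 12+3 = 15
ES_Analysis = 3; EF_Analysis = 3+5 = 8
ES_Draft manuscript = max(EF_Pilot data=21, EF_Data cleaning=15) = 21; EF_Draft manuscript = 21+9 = 30
ES_Internal review = max(EF_IRB approval=3, EF_Data cleaning=15) = 15; EF_Internal review = 15+13 = 28
ES_Submission = max(EF_Data collection=24, EF_Data cleaning=15, EF_Analysis=8, EF_Draft manuscript=30, EF_Internal review=28) = 30; EF_Submission = 30+4 = 34
Expected project duration μ = 34 weeks. Critical path: Recruitment → Pilot data → Draft manuscript → Submission.

Backward pass:
LF_Submission = 34; LS_Submission = 34−4 = 30
LF_Internal review = LS_Submission = 30; LS_Internal review = 30−13 = 17
LF_Draft manuscript = LS_Submission = 30; LS_Draft manuscript = 30−9 = 21
LF_Analysis = LS_Submission = 30; LS_Analysis = 30−5 = 25
LF_Data cleaning = min(LS_Draft manuscript=21, LS_Internal review=17, LS_Submission=30) = 17; LS_Data cleaning = 17−3 = 14
LF_Data collection = LS_Submission = 30; LS_Data collection = 30−3 = 27
LF_Pilot data = min(LS_Data collection=27, LS_Draft manuscript=21) = 21; LS_Pilot data = 21−11 = 10
LF_Instrument calibration = LS_Data cleaning = 14; LS_Instrument calibration = 14−9 = 5
LF_Recruitment = min(LS_Pilot data=10, LS_Data collection=27) = 10; LS_Recruitment = 10−10 = 0
LF_IRB approval = min(LS_Instrument calibration=5, LS_Analysis=25, LS_Internal review=17) = 5; LS_IRB approval = 5−3 = 2
Slack_Analysis = LS_Analysis − ES_Analysis = 25 − 3 = 22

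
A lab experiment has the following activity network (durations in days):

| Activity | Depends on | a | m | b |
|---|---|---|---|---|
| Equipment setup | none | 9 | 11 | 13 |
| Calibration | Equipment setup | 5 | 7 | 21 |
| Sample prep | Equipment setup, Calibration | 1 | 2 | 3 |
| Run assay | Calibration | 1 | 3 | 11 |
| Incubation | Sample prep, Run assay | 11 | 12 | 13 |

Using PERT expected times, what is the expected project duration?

36 days

te_Equipment setup = (9 + 4·11 + 13)/6 = 66/6 = 11
te_Calibration = (5 + 4·7 + 21)/6 = 54/6 = 9
te_Sample prep = (1 + 4·2 + 3)/6 = 12/6 = 2
te_Run assay = (1 + 4·3 + 11)/6 = 24/6 = 4
te_Incubation = (11 + 4·12 + 13)/6 = 72/6 = 12

Forward pass:
ES_Equipment setup = 0; EF_Equipment setup = 11
ES_Calibration = 11; EF_Calibration = 11+9 = 20
ES_Sample prep = max(EF_Equipment setup=11, EF_Calibration=20) = 20; EF_Sample prep = 20+2 = 22
ES_Run assay = 20; EF_Run assay = 20+4 = 24
ES_Incubation = max(EF_Sample prep=22, EF_Run assay=24) = 24; EF_Incubation = 24+12 = 36
Expected project duration μ = 36 days. Critical path: Equipment setup → Calibration → Run assay → Incubation.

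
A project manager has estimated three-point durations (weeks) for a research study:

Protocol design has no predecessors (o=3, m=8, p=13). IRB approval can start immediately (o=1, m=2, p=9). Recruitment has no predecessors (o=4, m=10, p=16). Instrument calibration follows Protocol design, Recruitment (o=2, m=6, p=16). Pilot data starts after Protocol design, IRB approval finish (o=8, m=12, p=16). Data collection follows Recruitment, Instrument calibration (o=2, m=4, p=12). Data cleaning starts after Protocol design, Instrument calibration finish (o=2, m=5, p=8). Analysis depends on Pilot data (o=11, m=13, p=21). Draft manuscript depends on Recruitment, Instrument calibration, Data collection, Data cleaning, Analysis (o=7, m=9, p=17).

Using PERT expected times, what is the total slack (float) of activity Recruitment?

12 weeks

te_Protocol design = (3 + 4·8 + 13)/6 = 48/6 = 8
te_IRB approval = (1 + 4·2 + 9)/6 = 18/6 = 3
te_Recruitment = (4 + 4·10 + 16)/6 = 60/6 = 10
te_Instrument calibration = (2 + 4·6 + 16)/6 = 42/6 = 7
te_Pilot data = (8 + 4·12 + 16)/6 = 72/6 = 12
te_Data collection = (2 + 4·4 + 12)/6 = 30/6 = 5
te_Data cleaning = (2 + 4·5 + 8)/6 = 30/6 = 5
te_Analysis = (11 + 4·13 + 21)/6 = 84/6 = 14
te_Draft manuscript = (7 + 4·9 + 17)/6 = 60/6 = 10

Forward pass:
ES_Protocol design = 0; EF_Protocol design = 8
ES_IRB approval = 0; EF_IRB approval = 3
ES_Recruitment = 0; EF_Recruitment = 10
ES_Instrument calibration = max(EF_Protocol design=8, EF_Recruitment=10) = 10; EF_Instrument calibration = 10+7 = 17
ES_Pilot data = max(EF_Protocol design=8, EF_IRB approval=3) = 8; EF_Pilot data = 8+12 = 20
ES_Data collection = max(EF_Recruitment=10, EF_Instrument calibration=17) = 17; EF_Data collection = 17+5 = 22
ES_Data cleaning = max(EF_Protocol design=8, EF_Instrument calibration=17) = 17; EF_Data cleaning = 17+5 = 22
ES_Analysis = 20; EF_Analysis = 20+14 = 34
ES_Draft manuscript = max(EF_Recruitment=10, EF_Instrument calibration=17, EF_Data collection=22, EF_Data cleaning=22, EF_Analysis=34) = 34; EF_Draft manuscript = 34+10 = 44
Expected project duration μ = 44 weeks. Critical path: Protocol design → Pilot data → Analysis → Draft manuscript.

Backward pass:
LF_Draft manuscript = 44; LS_Draft manuscript = 44−10 = 34
LF_Analysis = LS_Draft manuscript = 34; LS_Analysis = 34−14 = 20
LF_Data cleaning = LS_Draft manuscript = 34; LS_Data cleaning = 34−5 = 29
LF_Data collection = LS_Draft manuscript = 34; LS_Data collection = 34−5 = 29
LF_Pilot data = LS_Analysis = 20; LS_Pilot data = 20−12 = 8
LF_Instrument calibration = min(LS_Data collection=29, LS_Data cleaning=29, LS_Draft manuscript=34) = 29; LS_Instrument calibration = 29−7 = 22
LF_Recruitment = min(LS_Instrument calibration=22, LS_Data collection=29, LS_Draft manuscript=34) = 22; LS_Recruitment = 22−10 = 12
LF_IRB approval = LS_Pilot data = 8; LS_IRB approval = 8−3 = 5
LF_Protocol design = min(LS_Instrument calibration=22, LS_Pilot data=8, LS_Data cleaning=29) = 8; LS_Protocol design = 8−8 = 0
Slack_Recruitment = LS_Recruitment − ES_Recruitment = 12 − 0 = 12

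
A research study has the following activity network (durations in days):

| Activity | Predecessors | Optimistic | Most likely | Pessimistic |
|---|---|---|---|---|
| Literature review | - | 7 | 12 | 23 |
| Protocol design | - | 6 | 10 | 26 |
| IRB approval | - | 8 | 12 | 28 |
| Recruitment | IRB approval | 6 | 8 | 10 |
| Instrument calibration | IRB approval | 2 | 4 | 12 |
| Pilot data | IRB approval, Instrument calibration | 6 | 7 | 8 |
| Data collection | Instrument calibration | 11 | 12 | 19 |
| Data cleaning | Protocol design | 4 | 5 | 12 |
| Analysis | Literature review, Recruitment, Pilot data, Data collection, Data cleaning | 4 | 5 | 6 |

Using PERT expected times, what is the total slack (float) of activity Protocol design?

te_Literature review = (7 + 4·12 + 23)/6 = 78/6 = 13
te_Protocol design = (6 + 4·10 + 26)/6 = 72/6 = 12
te_IRB approval = (8 + 4·12 + 28)/6 = 84/6 = 14
te_Recruitment = (6 + 4·8 + 10)/6 = 48/6 = 8
te_Instrument calibration = (2 + 4·4 + 12)/6 = 30/6 = 5
te_Pilot data = (6 + 4·7 + 8)/6 = 42/6 = 7
te_Data collection = (11 + 4·12 + 19)/6 = 78/6 = 13
te_Data cleaning = (4 + 4·5 + 12)/6 = 36/6 = 6
te_Analysis = (4 + 4·5 + 6)/6 = 30/6 = 5

Forward pass:
ES_Literature review = 0; EF_Literature review = 13
ES_Protocol design = 0; EF_Protocol design = 12
ES_IRB approval = 0; EF_IRB approval = 14
ES_Recruitment = 14; EF_Recruitment = 14+8 = 22
ES_Instrument calibration = 14; EF_Instrument calibration = 14+5 = 19
ES_Pilot data = max(EF_IRB approval=14, EF_Instrument calibration=19) = 19; EF_Pilot data = 19+7 = 26
ES_Data collection = 19; EF_Data collection = 19+13 = 32
ES_Data cleaning = 12; EF_Data cleaning = 12+6 = 18
ES_Analysis = max(EF_Literature review=13, EF_Recruitment=22, EF_Pilot data=26, EF_Data collection=32, EF_Data cleaning=18) = 32; EF_Analysis = 32+5 = 37
Expected project duration μ = 37 days. Critical path: IRB approval → Instrument calibration → Data collection → Analysis.

Backward pass:
LF_Analysis = 37; LS_Analysis = 37−5 = 32
LF_Data cleaning = LS_Analysis = 32; LS_Data cleaning = 32−6 = 26
LF_Data collection = LS_Analysis = 32; LS_Data collection = 32−13 = 19
LF_Pilot data = LS_Analysis = 32; LS_Pilot data = 32−7 = 25
LF_Instrument calibration = min(LS_Pilot data=25, LS_Data collection=19) = 19; LS_Instrument calibration = 19−5 = 14
LF_Recruitment = LS_Analysis = 32; LS_Recruitment = 32−8 = 24
LF_IRB approval = min(LS_Recruitment=24, LS_Instrument calibration=14, LS_Pilot data=25) = 14; LS_IRB approval = 14−14 = 0
LF_Protocol design = LS_Data cleaning = 26; LS_Protocol design = 26−12 = 14
LF_Literature review = LS_Analysis = 32; LS_Literature review = 32−13 = 19
Slack_Protocol design = LS_Protocol design − ES_Protocol design = 14 − 0 = 14

14 days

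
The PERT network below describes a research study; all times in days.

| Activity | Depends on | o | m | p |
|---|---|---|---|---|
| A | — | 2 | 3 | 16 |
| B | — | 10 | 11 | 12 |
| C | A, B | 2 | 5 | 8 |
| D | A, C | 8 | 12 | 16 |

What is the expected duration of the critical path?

28 days

te_A = (2 + 4·3 + 16)/6 = 30/6 = 5
te_B = (10 + 4·11 + 12)/6 = 66/6 = 11
te_C = (2 + 4·5 + 8)/6 = 30/6 = 5
te_D = (8 + 4·12 + 16)/6 = 72/6 = 12

Forward pass:
ES_A = 0; EF_A = 5
ES_B = 0; EF_B = 11
ES_C = max(EF_A=5, EF_B=11) = 11; EF_C = 11+5 = 16
ES_D = max(EF_A=5, EF_C=16) = 16; EF_D = 16+12 = 28
Expected project duration μ = 28 days. Critical path: B → C → D.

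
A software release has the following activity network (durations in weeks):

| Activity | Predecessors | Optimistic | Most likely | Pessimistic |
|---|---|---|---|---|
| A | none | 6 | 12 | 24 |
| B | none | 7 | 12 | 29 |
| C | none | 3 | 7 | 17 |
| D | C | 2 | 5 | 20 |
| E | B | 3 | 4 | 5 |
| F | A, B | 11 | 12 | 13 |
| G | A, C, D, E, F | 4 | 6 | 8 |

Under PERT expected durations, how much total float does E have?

te_A = (6 + 4·12 + 24)/6 = 78/6 = 13
te_B = (7 + 4·12 + 29)/6 = 84/6 = 14
te_C = (3 + 4·7 + 17)/6 = 48/6 = 8
te_D = (2 + 4·5 + 20)/6 = 42/6 = 7
te_E = (3 + 4·4 + 5)/6 = 24/6 = 4
te_F = (11 + 4·12 + 13)/6 = 72/6 = 12
te_G = (4 + 4·6 + 8)/6 = 36/6 = 6

Forward pass:
ES_A = 0; EF_A = 13
ES_B = 0; EF_B = 14
ES_C = 0; EF_C = 8
ES_D = 8; EF_D = 8+7 = 15
ES_E = 14; EF_E = 14+4 = 18
ES_F = max(EF_A=13, EF_B=14) = 14; EF_F = 14+12 = 26
ES_G = max(EF_A=13, EF_C=8, EF_D=15, EF_E=18, EF_F=26) = 26; EF_G = 26+6 = 32
Expected project duration μ = 32 weeks. Critical path: B → F → G.

Backward pass:
LF_G = 32; LS_G = 32−6 = 26
LF_F = LS_G = 26; LS_F = 26−12 = 14
LF_E = LS_G = 26; LS_E = 26−4 = 22
LF_D = LS_G = 26; LS_D = 26−7 = 19
LF_C = min(LS_D=19, LS_G=26) = 19; LS_C = 19−8 = 11
LF_B = min(LS_E=22, LS_F=14) = 14; LS_B = 14−14 = 0
LF_A = min(LS_F=14, LS_G=26) = 14; LS_A = 14−13 = 1
Slack_E = LS_E − ES_E = 22 − 14 = 8

8 weeks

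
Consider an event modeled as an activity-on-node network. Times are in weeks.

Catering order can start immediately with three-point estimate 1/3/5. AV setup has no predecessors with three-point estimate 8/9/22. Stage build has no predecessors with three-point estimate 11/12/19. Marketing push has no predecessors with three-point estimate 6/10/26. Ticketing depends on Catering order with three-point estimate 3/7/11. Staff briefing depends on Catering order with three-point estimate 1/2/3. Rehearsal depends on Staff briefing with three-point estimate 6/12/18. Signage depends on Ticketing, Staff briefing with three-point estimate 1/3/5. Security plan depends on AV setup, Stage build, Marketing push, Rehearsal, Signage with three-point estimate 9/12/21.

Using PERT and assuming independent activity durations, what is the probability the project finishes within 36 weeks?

0.980

te_Catering order = (1 + 4·3 + 5)/6 = 18/6 = 3; σ²_Catering order = ((5−1)/6)² = 0.444
te_AV setup = (8 + 4·9 + 22)/6 = 66/6 = 11; σ²_AV setup = ((22−8)/6)² = 5.444
te_Stage build = (11 + 4·12 + 19)/6 = 78/6 = 13; σ²_Stage build = ((19−11)/6)² = 1.778
te_Marketing push = (6 + 4·10 + 26)/6 = 72/6 = 12; σ²_Marketing push = ((26−6)/6)² = 11.111
te_Ticketing = (3 + 4·7 + 11)/6 = 42/6 = 7; σ²_Ticketing = ((11−3)/6)² = 1.778
te_Staff briefing = (1 + 4·2 + 3)/6 = 12/6 = 2; σ²_Staff briefing = ((3−1)/6)² = 0.111
te_Rehearsal = (6 + 4·12 + 18)/6 = 72/6 = 12; σ²_Rehearsal = ((18−6)/6)² = 4.000
te_Signage = (1 + 4·3 + 5)/6 = 18/6 = 3; σ²_Signage = ((5−1)/6)² = 0.444
te_Security plan = (9 + 4·12 + 21)/6 = 78/6 = 13; σ²_Security plan = ((21−9)/6)² = 4.000

Forward pass:
ES_Catering order = 0; EF_Catering order = 3
ES_AV setup = 0; EF_AV setup = 11
ES_Stage build = 0; EF_Stage build = 13
ES_Marketing push = 0; EF_Marketing push = 12
ES_Ticketing = 3; EF_Ticketing = 3+7 = 10
ES_Staff briefing = 3; EF_Staff briefing = 3+2 = 5
ES_Rehearsal = 5; EF_Rehearsal = 5+12 = 17
ES_Signage = max(EF_Ticketing=10, EF_Staff briefing=5) = 10; EF_Signage = 10+3 = 13
ES_Security plan = max(EF_AV setup=11, EF_Stage build=13, EF_Marketing push=12, EF_Rehearsal=17, EF_Signage=13) = 17; EF_Security plan = 17+13 = 30
Expected project duration μ = 30 weeks. Critical path: Catering order → Staff briefing → Rehearsal → Security plan.

Variance along critical path = 0.444 + 0.111 + 4.000 + 4.000 = 8.556; σ = √8.556 = 2.925 weeks.
Z = (36 − 30) / 2.925 = 2.051
P(T ≤ 36) = Φ(2.051) ≈ 0.980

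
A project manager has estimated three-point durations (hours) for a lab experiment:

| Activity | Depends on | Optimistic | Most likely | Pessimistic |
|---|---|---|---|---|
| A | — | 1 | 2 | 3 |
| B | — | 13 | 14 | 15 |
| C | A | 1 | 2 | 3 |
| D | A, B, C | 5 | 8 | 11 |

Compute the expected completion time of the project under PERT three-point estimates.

te_A = (1 + 4·2 + 3)/6 = 12/6 = 2
te_B = (13 + 4·14 + 15)/6 = 84/6 = 14
te_C = (1 + 4·2 + 3)/6 = 12/6 = 2
te_D = (5 + 4·8 + 11)/6 = 48/6 = 8

Forward pass:
ES_A = 0; EF_A = 2
ES_B = 0; EF_B = 14
ES_C = 2; EF_C = 2+2 = 4
ES_D = max(EF_A=2, EF_B=14, EF_C=4) = 14; EF_D = 14+8 = 22
Expected project duration μ = 22 hours. Critical path: B → D.

22 hours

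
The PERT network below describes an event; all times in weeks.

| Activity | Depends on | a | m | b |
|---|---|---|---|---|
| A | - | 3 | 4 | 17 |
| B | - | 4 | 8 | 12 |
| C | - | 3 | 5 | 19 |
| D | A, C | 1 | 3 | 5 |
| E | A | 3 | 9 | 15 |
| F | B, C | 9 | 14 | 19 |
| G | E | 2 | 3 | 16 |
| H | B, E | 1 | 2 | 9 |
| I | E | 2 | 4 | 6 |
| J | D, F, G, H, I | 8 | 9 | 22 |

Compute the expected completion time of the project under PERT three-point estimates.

33 weeks

te_A = (3 + 4·4 + 17)/6 = 36/6 = 6
te_B = (4 + 4·8 + 12)/6 = 48/6 = 8
te_C = (3 + 4·5 + 19)/6 = 42/6 = 7
te_D = (1 + 4·3 + 5)/6 = 18/6 = 3
te_E = (3 + 4·9 + 15)/6 = 54/6 = 9
te_F = (9 + 4·14 + 19)/6 = 84/6 = 14
te_G = (2 + 4·3 + 16)/6 = 30/6 = 5
te_H = (1 + 4·2 + 9)/6 = 18/6 = 3
te_I = (2 + 4·4 + 6)/6 = 24/6 = 4
te_J = (8 + 4·9 + 22)/6 = 66/6 = 11

Forward pass:
ES_A = 0; EF_A = 6
ES_B = 0; EF_B = 8
ES_C = 0; EF_C = 7
ES_D = max(EF_A=6, EF_C=7) = 7; EF_D = 7+3 = 10
ES_E = 6; EF_E = 6+9 = 15
ES_F = max(EF_B=8, EF_C=7) = 8; EF_F = 8+14 = 22
ES_G = 15; EF_G = 15+5 = 20
ES_H = max(EF_B=8, EF_E=15) = 15; EF_H = 15+3 = 18
ES_I = 15; EF_I = 15+4 = 19
ES_J = max(EF_D=10, EF_F=22, EF_G=20, EF_H=18, EF_I=19) = 22; EF_J = 22+11 = 33
Expected project duration μ = 33 weeks. Critical path: B → F → J.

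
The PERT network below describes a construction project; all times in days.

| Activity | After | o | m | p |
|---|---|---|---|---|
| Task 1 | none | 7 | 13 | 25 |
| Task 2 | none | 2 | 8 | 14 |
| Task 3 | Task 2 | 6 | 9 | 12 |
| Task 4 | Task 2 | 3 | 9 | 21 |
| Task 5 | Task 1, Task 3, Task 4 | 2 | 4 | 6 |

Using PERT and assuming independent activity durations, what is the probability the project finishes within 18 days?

te_Task 1 = (7 + 4·13 + 25)/6 = 84/6 = 14; σ²_Task 1 = ((25−7)/6)² = 9.000
te_Task 2 = (2 + 4·8 + 14)/6 = 48/6 = 8; σ²_Task 2 = ((14−2)/6)² = 4.000
te_Task 3 = (6 + 4·9 + 12)/6 = 54/6 = 9; σ²_Task 3 = ((12−6)/6)² = 1.000
te_Task 4 = (3 + 4·9 + 21)/6 = 60/6 = 10; σ²_Task 4 = ((21−3)/6)² = 9.000
te_Task 5 = (2 + 4·4 + 6)/6 = 24/6 = 4; σ²_Task 5 = ((6−2)/6)² = 0.444

Forward pass:
ES_Task 1 = 0; EF_Task 1 = 14
ES_Task 2 = 0; EF_Task 2 = 8
ES_Task 3 = 8; EF_Task 3 = 8+9 = 17
ES_Task 4 = 8; EF_Task 4 = 8+10 = 18
ES_Task 5 = max(EF_Task 1=14, EF_Task 3=17, EF_Task 4=18) = 18; EF_Task 5 = 18+4 = 22
Expected project duration μ = 22 days. Critical path: Task 2 → Task 4 → Task 5.

Variance along critical path = 4.000 + 9.000 + 0.444 = 13.444; σ = √13.444 = 3.667 days.
Z = (18 − 22) / 3.667 = -1.091
P(T ≤ 18) = Φ(-1.091) ≈ 0.138

0.138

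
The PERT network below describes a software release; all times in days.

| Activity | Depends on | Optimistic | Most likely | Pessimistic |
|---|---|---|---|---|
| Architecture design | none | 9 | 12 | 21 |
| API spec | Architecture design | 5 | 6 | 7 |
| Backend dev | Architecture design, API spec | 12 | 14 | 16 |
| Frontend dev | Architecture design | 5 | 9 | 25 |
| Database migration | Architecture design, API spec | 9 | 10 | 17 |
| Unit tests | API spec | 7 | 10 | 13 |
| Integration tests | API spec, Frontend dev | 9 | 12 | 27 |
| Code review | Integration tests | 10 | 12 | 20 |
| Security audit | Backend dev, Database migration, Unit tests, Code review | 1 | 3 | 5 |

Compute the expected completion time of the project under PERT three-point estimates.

te_Architecture design = (9 + 4·12 + 21)/6 = 78/6 = 13
te_API spec = (5 + 4·6 + 7)/6 = 36/6 = 6
te_Backend dev = (12 + 4·14 + 16)/6 = 84/6 = 14
te_Frontend dev = (5 + 4·9 + 25)/6 = 66/6 = 11
te_Database migration = (9 + 4·10 + 17)/6 = 66/6 = 11
te_Unit tests = (7 + 4·10 + 13)/6 = 60/6 = 10
te_Integration tests = (9 + 4·12 + 27)/6 = 84/6 = 14
te_Code review = (10 + 4·12 + 20)/6 = 78/6 = 13
te_Security audit = (1 + 4·3 + 5)/6 = 18/6 = 3

Forward pass:
ES_Architecture design = 0; EF_Architecture design = 13
ES_API spec = 13; EF_API spec = 13+6 = 19
ES_Backend dev = max(EF_Architecture design=13, EF_API spec=19) = 19; EF_Backend dev = 19+14 = 33
ES_Frontend dev = 13; EF_Frontend dev = 13+11 = 24
ES_Database migration = max(EF_Architecture design=13, EF_API spec=19) = 19; EF_Database migration = 19+11 = 30
ES_Unit tests = 19; EF_Unit tests = 19+10 = 29
ES_Integration tests = max(EF_API spec=19, EF_Frontend dev=24) = 24; EF_Integration tests = 24+14 = 38
ES_Code review = 38; EF_Code review = 38+13 = 51
ES_Security audit = max(EF_Backend dev=33, EF_Database migration=30, EF_Unit tests=29, EF_Code review=51) = 51; EF_Security audit = 51+3 = 54
Expected project duration μ = 54 days. Critical path: Architecture design → Frontend dev → Integration tests → Code review → Security audit.

54 days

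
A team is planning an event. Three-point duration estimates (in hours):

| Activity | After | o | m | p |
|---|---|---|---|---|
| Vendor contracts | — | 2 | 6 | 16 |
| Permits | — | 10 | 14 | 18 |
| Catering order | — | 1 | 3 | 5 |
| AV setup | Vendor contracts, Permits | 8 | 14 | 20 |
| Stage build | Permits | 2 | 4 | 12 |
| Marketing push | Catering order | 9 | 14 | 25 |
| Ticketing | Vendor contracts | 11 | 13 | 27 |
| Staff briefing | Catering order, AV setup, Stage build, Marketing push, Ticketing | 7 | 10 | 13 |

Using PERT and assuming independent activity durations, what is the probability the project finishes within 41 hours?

0.875

te_Vendor contracts = (2 + 4·6 + 16)/6 = 42/6 = 7; σ²_Vendor contracts = ((16−2)/6)² = 5.444
te_Permits = (10 + 4·14 + 18)/6 = 84/6 = 14; σ²_Permits = ((18−10)/6)² = 1.778
te_Catering order = (1 + 4·3 + 5)/6 = 18/6 = 3; σ²_Catering order = ((5−1)/6)² = 0.444
te_AV setup = (8 + 4·14 + 20)/6 = 84/6 = 14; σ²_AV setup = ((20−8)/6)² = 4.000
te_Stage build = (2 + 4·4 + 12)/6 = 30/6 = 5; σ²_Stage build = ((12−2)/6)² = 2.778
te_Marketing push = (9 + 4·14 + 25)/6 = 90/6 = 15; σ²_Marketing push = ((25−9)/6)² = 7.111
te_Ticketing = (11 + 4·13 + 27)/6 = 90/6 = 15; σ²_Ticketing = ((27−11)/6)² = 7.111
te_Staff briefing = (7 + 4·10 + 13)/6 = 60/6 = 10; σ²_Staff briefing = ((13−7)/6)² = 1.000

Forward pass:
ES_Vendor contracts = 0; EF_Vendor contracts = 7
ES_Permits = 0; EF_Permits = 14
ES_Catering order = 0; EF_Catering order = 3
ES_AV setup = max(EF_Vendor contracts=7, EF_Permits=14) = 14; EF_AV setup = 14+14 = 28
ES_Stage build = 14; EF_Stage build = 14+5 = 19
ES_Marketing push = 3; EF_Marketing push = 3+15 = 18
ES_Ticketing = 7; EF_Ticketing = 7+15 = 22
ES_Staff briefing = max(EF_Catering order=3, EF_AV setup=28, EF_Stage build=19, EF_Marketing push=18, EF_Ticketing=22) = 28; EF_Staff briefing = 28+10 = 38
Expected project duration μ = 38 hours. Critical path: Permits → AV setup → Staff briefing.

Variance along critical path = 1.778 + 4.000 + 1.000 = 6.778; σ = √6.778 = 2.603 hours.
Z = (41 − 38) / 2.603 = 1.152
P(T ≤ 41) = Φ(1.152) ≈ 0.875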